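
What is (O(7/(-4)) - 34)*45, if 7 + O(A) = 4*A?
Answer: -2160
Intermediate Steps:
O(A) = -7 + 4*A
(O(7/(-4)) - 34)*45 = ((-7 + 4*(7/(-4))) - 34)*45 = ((-7 + 4*(7*(-1/4))) - 34)*45 = ((-7 + 4*(-7/4)) - 34)*45 = ((-7 - 7) - 34)*45 = (-14 - 34)*45 = -48*45 = -2160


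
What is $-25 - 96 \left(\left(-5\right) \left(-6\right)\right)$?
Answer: $-2905$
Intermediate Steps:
$-25 - 96 \left(\left(-5\right) \left(-6\right)\right) = -25 - 2880 = -2905$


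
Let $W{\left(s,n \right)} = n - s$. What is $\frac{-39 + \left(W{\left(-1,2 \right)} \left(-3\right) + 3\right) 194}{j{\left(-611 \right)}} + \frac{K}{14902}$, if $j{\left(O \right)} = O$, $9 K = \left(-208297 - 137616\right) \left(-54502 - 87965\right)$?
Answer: $\frac{10036988942545}{27315366} \approx 3.6745 \cdot 10^{5}$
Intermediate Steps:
$K = \frac{16427062457}{3}$ ($K = \frac{\left(-208297 - 137616\right) \left(-54502 - 87965\right)}{9} = \frac{\left(-345913\right) \left(-142467\right)}{9} = \frac{1}{9} \cdot 49281187371 = \frac{16427062457}{3} \approx 5.4757 \cdot 10^{9}$)
$\frac{-39 + \left(W{\left(-1,2 \right)} \left(-3\right) + 3\right) 194}{j{\left(-611 \right)}} + \frac{K}{14902} = \frac{-39 + \left(\left(2 - -1\right) \left(-3\right) + 3\right) 194}{-611} + \frac{16427062457}{3 \cdot 14902} = \left(-39 + \left(\left(2 + 1\right) \left(-3\right) + 3\right) 194\right) \left(- \frac{1}{611}\right) + \frac{16427062457}{3} \cdot \frac{1}{14902} = \left(-39 + \left(3 \left(-3\right) + 3\right) 194\right) \left(- \frac{1}{611}\right) + \frac{16427062457}{44706} = \left(-39 + \left(-9 + 3\right) 194\right) \left(- \frac{1}{611}\right) + \frac{16427062457}{44706} = \left(-39 - 1164\right) \left(- \frac{1}{611}\right) + \frac{16427062457}{44706} = \left(-1203\right) \left(- \frac{1}{611}\right) + \frac{16427062457}{44706} = \frac{1203}{611} + \frac{16427062457}{44706} = \frac{10036988942545}{27315366}$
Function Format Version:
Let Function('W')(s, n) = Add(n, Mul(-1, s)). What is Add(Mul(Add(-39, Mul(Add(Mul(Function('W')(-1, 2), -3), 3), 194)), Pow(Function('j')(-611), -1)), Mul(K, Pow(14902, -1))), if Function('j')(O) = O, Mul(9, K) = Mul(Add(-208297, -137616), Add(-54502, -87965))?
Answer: Rational(10036988942545, 27315366) ≈ 3.6745e+5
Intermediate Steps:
K = Rational(16427062457, 3) (K = Mul(Rational(1, 9), Mul(Add(-208297, -137616), Add(-54502, -87965))) = Mul(Rational(1, 9), Mul(-345913, -142467)) = Mul(Rational(1, 9), 49281187371) = Rational(16427062457, 3) ≈ 5.4757e+9)
Add(Mul(Add(-39, Mul(Add(Mul(Function('W')(-1, 2), -3), 3), 194)), Pow(Function('j')(-611), -1)), Mul(K, Pow(14902, -1))) = Add(Mul(Add(-39, Mul(Add(Mul(Add(2, Mul(-1, -1)), -3), 3), 194)), Pow(-611, -1)), Mul(Rational(16427062457, 3), Pow(14902, -1))) = Add(Mul(Add(-39, Mul(Add(Mul(Add(2, 1), -3), 3), 194)), Rational(-1, 611)), Mul(Rational(16427062457, 3), Rational(1, 14902))) = Add(Mul(Add(-39, Mul(Add(Mul(3, -3), 3), 194)), Rational(-1, 611)), Rational(16427062457, 44706)) = Add(Mul(Add(-39, Mul(Add(-9, 3), 194)), Rational(-1, 611)), Rational(16427062457, 44706)) = Add(Mul(Add(-39, Mul(-6, 194)), Rational(-1, 611)), Rational(16427062457, 44706)) = Add(Mul(Add(-39, -1164), Rational(-1, 611)), Rational(16427062457, 44706)) = Add(Mul(-1203, Rational(-1, 611)), Rational(16427062457, 44706)) = Add(Rational(1203, 611), Rational(16427062457, 44706)) = Rational(10036988942545, 27315366)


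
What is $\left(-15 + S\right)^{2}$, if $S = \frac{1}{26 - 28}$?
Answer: $\frac{961}{4} \approx 240.25$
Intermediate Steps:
$S = - \frac{1}{2}$ ($S = \frac{1}{-2} = - \frac{1}{2} \approx -0.5$)
$\left(-15 + S\right)^{2} = \left(-15 - \frac{1}{2}\right)^{2} = \left(- \frac{31}{2}\right)^{2} = \frac{961}{4}$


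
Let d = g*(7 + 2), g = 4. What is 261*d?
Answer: 9396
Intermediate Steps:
d = 36 (d = 4*(7 + 2) = 4*9 = 36)
261*d = 261*36 = 9396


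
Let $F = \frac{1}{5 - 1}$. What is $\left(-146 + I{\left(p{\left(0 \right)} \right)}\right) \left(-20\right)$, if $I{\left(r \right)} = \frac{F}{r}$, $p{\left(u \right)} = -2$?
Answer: $\frac{5845}{2} \approx 2922.5$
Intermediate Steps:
$F = \frac{1}{4} \approx 0.25$
$I{\left(r \right)} = \frac{1}{4 r}$
$\left(-146 + I{\left(p{\left(0 \right)} \right)}\right) \left(-20\right) = \left(-146 + \frac{1}{4 \left(-2\right)}\right) \left(-20\right) = \left(-146 + \frac{1}{4} \left(- \frac{1}{2}\right)\right) \left(-20\right) = \left(-146 - \frac{1}{8}\right) \left(-20\right) = \left(- \frac{1169}{8}\right) \left(-20\right) = \frac{5845}{2}$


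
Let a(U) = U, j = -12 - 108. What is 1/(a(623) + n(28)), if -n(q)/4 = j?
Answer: 1/1103 ≈ 0.00090662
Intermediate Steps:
j = -120
n(q) = 480 (n(q) = -4*(-120) = 480)
1/(a(623) + n(28)) = 1/(623 + 480) = 1/1103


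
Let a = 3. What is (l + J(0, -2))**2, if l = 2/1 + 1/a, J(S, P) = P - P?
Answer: 49/9 ≈ 5.4444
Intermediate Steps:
J(S, P) = 0
l = 7/3 (l = 2/1 + 1/3 = 2*1 + 1*(1/3) = 2 + 1/3 = 7/3 ≈ 2.3333)
(l + J(0, -2))**2 = (7/3 + 0)**2 = (7/3)**2 = 49/9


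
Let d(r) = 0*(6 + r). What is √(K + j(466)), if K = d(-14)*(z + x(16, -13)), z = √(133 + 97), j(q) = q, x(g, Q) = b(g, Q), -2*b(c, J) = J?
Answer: √466 ≈ 21.587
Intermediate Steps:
b(c, J) = -J/2
x(g, Q) = -Q/2
d(r) = 0
z = √230 ≈ 15.166
K = 0 (K = 0*(√230 - ½*(-13)) = 0*(√230 + 13/2) = 0*(13/2 + √230) = 0)
√(K + j(466)) = √(0 + 466) = √466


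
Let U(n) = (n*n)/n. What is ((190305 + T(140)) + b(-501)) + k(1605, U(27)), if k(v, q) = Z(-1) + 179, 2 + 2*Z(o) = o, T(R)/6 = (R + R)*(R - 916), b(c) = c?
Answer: -2227397/2 ≈ -1.1137e+6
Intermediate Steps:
T(R) = 12*R*(-916 + R) (T(R) = 6*((R + R)*(R - 916)) = 6*((2*R)*(-916 + R)) = 6*(2*R*(-916 + R)) = 12*R*(-916 + R))
Z(o) = -1 + o/2
U(n) = n (U(n) = n²/n = n)
k(v, q) = 355/2 (k(v, q) = (-1 + (½)*(-1)) + 179 = (-1 - ½) + 179 = -3/2 + 179 = 355/2)
((190305 + T(140)) + b(-501)) + k(1605, U(27)) = ((190305 + 12*140*(-916 + 140)) - 501) + 355/2 = ((190305 + 12*140*(-776)) - 501) + 355/2 = ((190305 - 1303680) - 501) + 355/2 = (-1113375 - 501) + 355/2 = -1113876 + 355/2 = -2227397/2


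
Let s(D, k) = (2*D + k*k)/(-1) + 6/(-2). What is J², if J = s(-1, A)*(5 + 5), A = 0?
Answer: 100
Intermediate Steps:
s(D, k) = -3 - k² - 2*D (s(D, k) = (2*D + k²)*(-1) + 6*(-½) = (k² + 2*D)*(-1) - 3 = (-k² - 2*D) - 3 = -3 - k² - 2*D)
J = -10 (J = (-3 - 1*0² - 2*(-1))*(5 + 5) = (-3 - 1*0 + 2)*10 = (-3 + 0 + 2)*10 = -1*10 = -10)
J² = (-10)² = 100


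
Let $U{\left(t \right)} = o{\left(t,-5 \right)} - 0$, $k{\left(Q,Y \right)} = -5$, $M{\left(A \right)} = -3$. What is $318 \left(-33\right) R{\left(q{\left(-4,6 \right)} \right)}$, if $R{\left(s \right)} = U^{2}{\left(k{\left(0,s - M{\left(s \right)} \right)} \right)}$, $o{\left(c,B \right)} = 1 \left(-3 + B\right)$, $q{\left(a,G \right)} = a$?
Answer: $-671616$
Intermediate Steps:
$o{\left(c,B \right)} = -3 + B$
$U{\left(t \right)} = -8$ ($U{\left(t \right)} = \left(-3 - 5\right) - 0 = -8 + 0 = -8$)
$R{\left(s \right)} = 64$ ($R{\left(s \right)} = \left(-8\right)^{2} = 64$)
$318 \left(-33\right) R{\left(q{\left(-4,6 \right)} \right)} = 318 \left(-33\right) 64 = \left(-10494\right) 64 = -671616$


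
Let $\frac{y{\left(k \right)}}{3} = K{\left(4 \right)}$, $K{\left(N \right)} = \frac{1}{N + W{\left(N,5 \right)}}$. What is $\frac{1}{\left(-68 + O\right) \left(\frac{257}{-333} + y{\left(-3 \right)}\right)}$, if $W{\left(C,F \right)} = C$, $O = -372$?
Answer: $\frac{333}{58135} \approx 0.005728$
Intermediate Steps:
$K{\left(N \right)} = \frac{1}{2 N}$ ($K{\left(N \right)} = \frac{1}{N + N} = \frac{1}{2 N}$)
$y{\left(k \right)} = \frac{3}{8}$ ($y{\left(k \right)} = 3 \frac{1}{2 \cdot 4} = 3 \cdot \frac{1}{2} \cdot \frac{1}{4} = 3 \cdot \frac{1}{8} = \frac{3}{8}$)
$\frac{1}{\left(-68 + O\right) \left(\frac{257}{-333} + y{\left(-3 \right)}\right)} = \frac{1}{\left(-68 - 372\right) \left(\frac{257}{-333} + \frac{3}{8}\right)} = \frac{1}{\left(-440\right) \left(257 \left(- \frac{1}{333}\right) + \frac{3}{8}\right)} = \frac{1}{\left(-440\right) \left(- \frac{257}{333} + \frac{3}{8}\right)} = \frac{1}{\left(-440\right) \left(- \frac{1057}{2664}\right)} = \frac{1}{\frac{58135}{333}} = \frac{333}{58135}$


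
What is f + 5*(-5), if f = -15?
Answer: -40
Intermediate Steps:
f + 5*(-5) = -15 + 5*(-5) = -15 - 25 = -40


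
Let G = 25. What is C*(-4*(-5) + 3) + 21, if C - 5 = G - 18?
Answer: 297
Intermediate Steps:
C = 12 (C = 5 + (25 - 18) = 5 + 7 = 12)
C*(-4*(-5) + 3) + 21 = 12*(-4*(-5) + 3) + 21 = 12*(20 + 3) + 21 = 12*23 + 21 = 276 + 21 = 297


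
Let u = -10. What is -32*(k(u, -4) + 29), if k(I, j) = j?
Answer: -800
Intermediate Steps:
-32*(k(u, -4) + 29) = -32*(-4 + 29) = -32*25 = -800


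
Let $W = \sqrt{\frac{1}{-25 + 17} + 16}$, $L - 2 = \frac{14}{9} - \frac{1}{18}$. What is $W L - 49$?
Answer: $-49 + \frac{7 \sqrt{254}}{8} \approx -35.055$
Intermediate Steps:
$L = \frac{7}{2}$ ($L = 2 + \left(\frac{14}{9} - \frac{1}{18}\right) = 2 + \frac{3}{2} = \frac{7}{2} \approx 3.5$)
$W = \frac{\sqrt{254}}{4}$ ($W = \sqrt{\frac{1}{-8} + 16} = \sqrt{- \frac{1}{8} + 16} = \sqrt{\frac{127}{8}} = \frac{\sqrt{254}}{4} \approx 3.9843$)
$W L - 49 = \frac{\sqrt{254}}{4} \cdot \frac{7}{2} - 49 = \frac{7 \sqrt{254}}{8} - 49 = -49 + \frac{7 \sqrt{254}}{8}$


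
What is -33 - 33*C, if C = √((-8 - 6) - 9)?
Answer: -33 - 33*I*√23 ≈ -33.0 - 158.26*I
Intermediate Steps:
C = I*√23 (C = √(-14 - 9) = √(-23) = I*√23 ≈ 4.7958*I)
-33 - 33*C = -33 - 33*I*√23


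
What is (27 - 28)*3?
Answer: -3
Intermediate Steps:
(27 - 28)*3 = -1*3 = -3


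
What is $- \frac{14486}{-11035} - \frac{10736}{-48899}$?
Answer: $\frac{826822674}{539600465} \approx 1.5323$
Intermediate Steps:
$- \frac{14486}{-11035} - \frac{10736}{-48899} = \left(-14486\right) \left(- \frac{1}{11035}\right) - - \frac{10736}{48899} = \frac{14486}{11035} + \frac{10736}{48899} = \frac{826822674}{539600465}$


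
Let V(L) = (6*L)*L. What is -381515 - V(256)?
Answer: -774731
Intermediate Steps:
V(L) = 6*L²
-381515 - V(256) = -381515 - 6*256² = -381515 - 6*65536 = -381515 - 1*393216 = -381515 - 393216 = -774731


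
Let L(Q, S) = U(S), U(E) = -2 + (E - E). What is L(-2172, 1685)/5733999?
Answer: -2/5733999 ≈ -3.4880e-7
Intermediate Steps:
U(E) = -2 (U(E) = -2 + 0 = -2)
L(Q, S) = -2
L(-2172, 1685)/5733999 = -2/5733999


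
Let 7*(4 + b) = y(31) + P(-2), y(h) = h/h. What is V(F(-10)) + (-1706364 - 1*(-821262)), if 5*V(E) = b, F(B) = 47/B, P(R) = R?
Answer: -30978599/35 ≈ -8.8510e+5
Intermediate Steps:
y(h) = 1
b = -29/7 (b = -4 + (1 - 2)/7 = -4 + (1/7)*(-1) = -4 - 1/7 = -29/7 ≈ -4.1429)
V(E) = -29/35 (V(E) = (1/5)*(-29/7) = -29/35)
V(F(-10)) + (-1706364 - 1*(-821262)) = -29/35 + (-1706364 - 1*(-821262)) = -29/35 + (-1706364 + 821262) = -29/35 - 885102 = -30978599/35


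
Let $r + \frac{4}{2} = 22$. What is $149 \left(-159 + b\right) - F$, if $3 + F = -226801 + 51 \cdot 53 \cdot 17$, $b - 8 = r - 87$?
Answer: $148371$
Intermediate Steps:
$r = 20$ ($r = -2 + 22 = 20$)
$b = -59$ ($b = 8 + \left(20 - 87\right) = 8 - 67 = -59$)
$F = -180853$ ($F = -3 - \left(226801 - 51 \cdot 53 \cdot 17\right) = -3 + \left(-226801 + 2703 \cdot 17\right) = -3 + \left(-226801 + 45951\right) = -3 - 180850 = -180853$)
$149 \left(-159 + b\right) - F = 149 \left(-159 - 59\right) - -180853 = 149 \left(-218\right) + 180853 = -32482 + 180853 = 148371$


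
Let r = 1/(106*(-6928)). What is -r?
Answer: 1/734368 ≈ 1.3617e-6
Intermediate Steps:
r = -1/734368 (r = 1/(-734368) = -1/734368 ≈ -1.3617e-6)
-r = -1*(-1/734368) = 1/734368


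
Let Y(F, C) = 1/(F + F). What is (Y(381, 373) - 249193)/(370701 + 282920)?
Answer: -189885065/498059202 ≈ -0.38125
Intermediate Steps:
Y(F, C) = 1/(2*F)
(Y(381, 373) - 249193)/(370701 + 282920) = ((½)/381 - 249193)/(370701 + 282920) = ((½)*(1/381) - 249193)/653621 = (1/762 - 249193)*(1/653621) = -189885065/762*1/653621 = -189885065/498059202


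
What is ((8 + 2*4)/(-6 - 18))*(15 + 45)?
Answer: -40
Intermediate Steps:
((8 + 2*4)/(-6 - 18))*(15 + 45) = ((8 + 8)/(-24))*60 = (16*(-1/24))*60 = -⅔*60 = -40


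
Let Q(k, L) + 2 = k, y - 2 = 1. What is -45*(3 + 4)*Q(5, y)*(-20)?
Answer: 18900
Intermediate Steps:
y = 3 (y = 2 + 1 = 3)
Q(k, L) = -2 + k
-45*(3 + 4)*Q(5, y)*(-20) = -45*(3 + 4)*(-2 + 5)*(-20) = -315*3*(-20) = -45*21*(-20) = -945*(-20) = 18900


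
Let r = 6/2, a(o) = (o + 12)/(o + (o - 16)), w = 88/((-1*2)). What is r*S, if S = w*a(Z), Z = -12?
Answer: 0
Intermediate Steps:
w = -44 (w = 88/(-2) = 88*(-½) = -44)
a(o) = (12 + o)/(-16 + 2*o) (a(o) = (12 + o)/(o + (-16 + o)) = (12 + o)/(-16 + 2*o))
r = 3 (r = 6*(½) = 3)
S = 0 (S = -22*(12 - 12)/(-8 - 12) = -22*0/(-20) = -22*(-1)*0/20 = -44*0 = 0)
r*S = 3*0 = 0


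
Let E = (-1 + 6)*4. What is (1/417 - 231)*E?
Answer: -1926520/417 ≈ -4620.0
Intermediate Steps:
E = 20 (E = 5*4 = 20)
(1/417 - 231)*E = (1/417 - 231)*20 = -96326/417*20 = -1926520/417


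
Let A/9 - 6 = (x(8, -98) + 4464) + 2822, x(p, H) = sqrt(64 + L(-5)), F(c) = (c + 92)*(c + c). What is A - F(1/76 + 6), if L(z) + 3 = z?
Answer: 186129471/2888 + 18*sqrt(14) ≈ 64517.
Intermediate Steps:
L(z) = -3 + z
F(c) = 2*c*(92 + c) (F(c) = (92 + c)*(2*c) = 2*c*(92 + c))
x(p, H) = 2*sqrt(14) (x(p, H) = sqrt(64 + (-3 - 5)) = sqrt(64 - 8) = sqrt(56) = 2*sqrt(14))
A = 65628 + 18*sqrt(14) (A = 54 + 9*((2*sqrt(14) + 4464) + 2822) = 54 + 9*((4464 + 2*sqrt(14)) + 2822) = 54 + 9*(7286 + 2*sqrt(14)) = 54 + (65574 + 18*sqrt(14)) = 65628 + 18*sqrt(14) ≈ 65695.)
A - F(1/76 + 6) = (65628 + 18*sqrt(14)) - 2*(1/76 + 6)*(92 + (1/76 + 6)) = (65628 + 18*sqrt(14)) - 2*457*(92 + 457/76)/76 = (65628 + 18*sqrt(14)) - 2*457*7449/(76*76) = (65628 + 18*sqrt(14)) - 1*3404193/2888 = (65628 + 18*sqrt(14)) - 3404193/2888 = 186129471/2888 + 18*sqrt(14)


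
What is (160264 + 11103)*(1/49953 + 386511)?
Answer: 3308648471186128/49953 ≈ 6.6235e+10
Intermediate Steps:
(160264 + 11103)*(1/49953 + 386511) = 171367*(1/49953 + 386511) = 171367*(19307383984/49953) = 3308648471186128/49953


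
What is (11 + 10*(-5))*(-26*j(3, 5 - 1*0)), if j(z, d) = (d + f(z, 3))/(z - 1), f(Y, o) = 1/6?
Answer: 5239/2 ≈ 2619.5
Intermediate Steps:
f(Y, o) = ⅙ (f(Y, o) = 1*(⅙) = ⅙)
j(z, d) = (⅙ + d)/(-1 + z) (j(z, d) = (d + ⅙)/(z - 1) = (⅙ + d)/(-1 + z))
(11 + 10*(-5))*(-26*j(3, 5 - 1*0)) = (11 + 10*(-5))*(-26*(⅙ + (5 - 1*0))/(-1 + 3)) = (11 - 50)*(-26*(⅙ + (5 + 0))/2) = -(-1014)*(⅙ + 5)/2 = -(-1014)*(½)*(31/6) = -(-1014)*31/12 = -39*(-403/6) = 5239/2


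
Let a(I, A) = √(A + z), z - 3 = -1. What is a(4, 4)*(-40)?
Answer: -40*√6 ≈ -97.980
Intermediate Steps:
z = 2 (z = 3 - 1 = 2)
a(I, A) = √(2 + A) (a(I, A) = √(A + 2) = √(2 + A))
a(4, 4)*(-40) = √(2 + 4)*(-40) = √6*(-40) = -40*√6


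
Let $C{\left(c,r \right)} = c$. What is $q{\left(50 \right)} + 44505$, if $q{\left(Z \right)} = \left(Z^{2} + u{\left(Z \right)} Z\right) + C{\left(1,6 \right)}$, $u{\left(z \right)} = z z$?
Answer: $172006$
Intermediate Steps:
$u{\left(z \right)} = z^{2}$
$q{\left(Z \right)} = 1 + Z^{2} + Z^{3}$ ($q{\left(Z \right)} = \left(Z^{2} + Z^{2} Z\right) + 1 = \left(Z^{2} + Z^{3}\right) + 1 = 1 + Z^{2} + Z^{3}$)
$q{\left(50 \right)} + 44505 = \left(1 + 50^{2} + 50^{3}\right) + 44505 = \left(1 + 2500 + 125000\right) + 44505 = 127501 + 44505 = 172006$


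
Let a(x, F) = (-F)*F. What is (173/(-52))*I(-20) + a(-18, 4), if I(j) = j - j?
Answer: -16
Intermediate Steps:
a(x, F) = -F²
I(j) = 0
(173/(-52))*I(-20) + a(-18, 4) = (173/(-52))*0 - 1*4² = (173*(-1/52))*0 - 1*16 = -173/52*0 - 16 = 0 - 16 = -16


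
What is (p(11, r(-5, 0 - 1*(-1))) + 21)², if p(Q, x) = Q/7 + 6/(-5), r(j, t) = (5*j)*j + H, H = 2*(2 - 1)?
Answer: 559504/1225 ≈ 456.74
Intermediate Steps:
H = 2 (H = 2*1 = 2)
r(j, t) = 2 + 5*j² (r(j, t) = (5*j)*j + 2 = 5*j² + 2 = 2 + 5*j²)
p(Q, x) = -6/5 + Q/7 (p(Q, x) = Q*(⅐) + 6*(-⅕) = Q/7 - 6/5 = -6/5 + Q/7)
(p(11, r(-5, 0 - 1*(-1))) + 21)² = ((-6/5 + (⅐)*11) + 21)² = ((-6/5 + 11/7) + 21)² = (13/35 + 21)² = (748/35)² = 559504/1225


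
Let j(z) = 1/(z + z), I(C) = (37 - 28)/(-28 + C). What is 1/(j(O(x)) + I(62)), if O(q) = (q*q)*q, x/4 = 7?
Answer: 746368/197585 ≈ 3.7775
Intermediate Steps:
x = 28 (x = 4*7 = 28)
I(C) = 9/(-28 + C)
O(q) = q³ (O(q) = q²*q = q³)
j(z) = 1/(2*z)
1/(j(O(x)) + I(62)) = 1/(1/(2*(28³)) + 9/(-28 + 62)) = 1/((½)/21952 + 9/34) = 1/((½)*(1/21952) + 9*(1/34)) = 1/(1/43904 + 9/34) = 1/(197585/746368) = 746368/197585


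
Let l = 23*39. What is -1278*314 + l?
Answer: -400395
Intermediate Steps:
l = 897
-1278*314 + l = -1278*314 + 897 = -401292 + 897 = -400395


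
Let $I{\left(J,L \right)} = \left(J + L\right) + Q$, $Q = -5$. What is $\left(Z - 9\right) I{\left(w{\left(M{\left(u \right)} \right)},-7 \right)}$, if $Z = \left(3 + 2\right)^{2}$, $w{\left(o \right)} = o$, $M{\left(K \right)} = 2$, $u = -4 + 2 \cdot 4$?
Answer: $-160$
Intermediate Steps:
$u = 4$ ($u = -4 + 8 = 4$)
$I{\left(J,L \right)} = -5 + J + L$ ($I{\left(J,L \right)} = \left(J + L\right) - 5 = -5 + J + L$)
$Z = 25$ ($Z = 5^{2} = 25$)
$\left(Z - 9\right) I{\left(w{\left(M{\left(u \right)} \right)},-7 \right)} = \left(25 - 9\right) \left(-5 + 2 - 7\right) = 16 \left(-10\right) = -160$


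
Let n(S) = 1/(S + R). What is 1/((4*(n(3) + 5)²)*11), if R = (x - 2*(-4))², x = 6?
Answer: 39601/43648704 ≈ 0.00090727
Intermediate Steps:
R = 196 (R = (6 - 2*(-4))² = (6 + 8)² = 14² = 196)
n(S) = 1/(196 + S) (n(S) = 1/(S + 196) = 1/(196 + S))
1/((4*(n(3) + 5)²)*11) = 1/((4*(1/(196 + 3) + 5)²)*11) = 1/((4*(1/199 + 5)²)*11) = 1/((4*(996/199)²)*11) = 1/((4*(992016/39601))*11) = 1/((3968064/39601)*11) = 1/(43648704/39601) = 39601/43648704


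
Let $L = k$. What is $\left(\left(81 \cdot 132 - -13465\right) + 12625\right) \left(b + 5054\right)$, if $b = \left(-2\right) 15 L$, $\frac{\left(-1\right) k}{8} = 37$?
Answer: $512520388$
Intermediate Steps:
$k = -296$ ($k = \left(-8\right) 37 = -296$)
$L = -296$
$b = 8880$ ($b = \left(-2\right) 15 \left(-296\right) = \left(-30\right) \left(-296\right) = 8880$)
$\left(\left(81 \cdot 132 - -13465\right) + 12625\right) \left(b + 5054\right) = \left(\left(81 \cdot 132 - -13465\right) + 12625\right) \left(8880 + 5054\right) = \left(\left(10692 + 13465\right) + 12625\right) 13934 = \left(24157 + 12625\right) 13934 = 36782 \cdot 13934 = 512520388$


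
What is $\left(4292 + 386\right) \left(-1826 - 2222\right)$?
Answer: $-18936544$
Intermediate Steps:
$\left(4292 + 386\right) \left(-1826 - 2222\right) = 4678 \left(-4048\right) = -18936544$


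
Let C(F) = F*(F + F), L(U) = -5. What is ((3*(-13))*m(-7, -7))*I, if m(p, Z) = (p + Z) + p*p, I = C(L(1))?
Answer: -68250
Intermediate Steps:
C(F) = 2*F² (C(F) = F*(2*F) = 2*F²)
I = 50 (I = 2*(-5)² = 2*25 = 50)
m(p, Z) = Z + p + p² (m(p, Z) = (Z + p) + p² = Z + p + p²)
((3*(-13))*m(-7, -7))*I = ((3*(-13))*(-7 - 7 + (-7)²))*50 = -39*(-7 - 7 + 49)*50 = -39*35*50 = -1365*50 = -68250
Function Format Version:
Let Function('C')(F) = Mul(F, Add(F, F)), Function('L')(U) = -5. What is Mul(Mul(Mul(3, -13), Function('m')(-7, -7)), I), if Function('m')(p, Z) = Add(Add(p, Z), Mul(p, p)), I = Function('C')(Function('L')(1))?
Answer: -68250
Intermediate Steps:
Function('C')(F) = Mul(2, Pow(F, 2)) (Function('C')(F) = Mul(F, Mul(2, F)) = Mul(2, Pow(F, 2)))
I = 50 (I = Mul(2, Pow(-5, 2)) = Mul(2, 25) = 50)
Function('m')(p, Z) = Add(Z, p, Pow(p, 2)) (Function('m')(p, Z) = Add(Add(Z, p), Pow(p, 2)) = Add(Z, p, Pow(p, 2)))
Mul(Mul(Mul(3, -13), Function('m')(-7, -7)), I) = Mul(Mul(Mul(3, -13), Add(-7, -7, Pow(-7, 2))), 50) = Mul(Mul(-39, Add(-7, -7, 49)), 50) = Mul(Mul(-39, 35), 50) = Mul(-1365, 50) = -68250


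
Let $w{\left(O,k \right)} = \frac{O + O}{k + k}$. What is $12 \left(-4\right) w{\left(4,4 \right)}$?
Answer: $-48$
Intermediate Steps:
$w{\left(O,k \right)} = \frac{O}{k}$ ($w{\left(O,k \right)} = \frac{2 O}{2 k} = 2 O \frac{1}{2 k} = \frac{O}{k}$)
$12 \left(-4\right) w{\left(4,4 \right)} = 12 \left(-4\right) \frac{4}{4} = - 48 \cdot 4 \cdot \frac{1}{4} = \left(-48\right) 1 = -48$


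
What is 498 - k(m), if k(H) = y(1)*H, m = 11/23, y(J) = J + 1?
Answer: 11432/23 ≈ 497.04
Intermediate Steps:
y(J) = 1 + J
m = 11/23 (m = 11*(1/23) = 11/23 ≈ 0.47826)
k(H) = 2*H (k(H) = (1 + 1)*H = 2*H)
498 - k(m) = 498 - 2*11/23 = 498 - 1*22/23 = 498 - 22/23 = 11432/23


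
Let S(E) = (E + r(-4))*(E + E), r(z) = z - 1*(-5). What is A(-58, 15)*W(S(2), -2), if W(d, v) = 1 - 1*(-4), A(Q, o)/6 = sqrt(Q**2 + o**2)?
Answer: 30*sqrt(3589) ≈ 1797.2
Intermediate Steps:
r(z) = 5 + z (r(z) = z + 5 = 5 + z)
A(Q, o) = 6*sqrt(Q**2 + o**2)
S(E) = 2*E*(1 + E) (S(E) = (E + (5 - 4))*(E + E) = (E + 1)*(2*E) = (1 + E)*(2*E) = 2*E*(1 + E))
W(d, v) = 5 (W(d, v) = 1 + 4 = 5)
A(-58, 15)*W(S(2), -2) = (6*sqrt((-58)**2 + 15**2))*5 = (6*sqrt(3364 + 225))*5 = (6*sqrt(3589))*5 = 30*sqrt(3589)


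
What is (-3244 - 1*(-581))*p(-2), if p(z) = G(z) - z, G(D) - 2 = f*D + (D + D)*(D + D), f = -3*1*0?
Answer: -53260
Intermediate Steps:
f = 0 (f = -3*0 = 0)
G(D) = 2 + 4*D² (G(D) = 2 + (0*D + (D + D)*(D + D)) = 2 + (0 + (2*D)*(2*D)) = 2 + (0 + 4*D²) = 2 + 4*D²)
p(z) = 2 - z + 4*z² (p(z) = (2 + 4*z²) - z = 2 - z + 4*z²)
(-3244 - 1*(-581))*p(-2) = (-3244 - 1*(-581))*(2 - 1*(-2) + 4*(-2)²) = (-3244 + 581)*(2 + 2 + 4*4) = -2663*(2 + 2 + 16) = -2663*20 = -53260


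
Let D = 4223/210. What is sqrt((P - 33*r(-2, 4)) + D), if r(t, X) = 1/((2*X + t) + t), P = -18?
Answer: I*sqrt(270795)/210 ≈ 2.478*I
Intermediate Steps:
D = 4223/210 (D = 4223*(1/210) = 4223/210 ≈ 20.110)
r(t, X) = 1/(2*X + 2*t) (r(t, X) = 1/((t + 2*X) + t) = 1/(2*X + 2*t))
sqrt((P - 33*r(-2, 4)) + D) = sqrt((-18 - 33/(2*(4 - 2))) + 4223/210) = sqrt((-18 - 33/(2*2)) + 4223/210) = sqrt((-18 - 33*1/4) + 4223/210) = sqrt((-18 - 33/4) + 4223/210) = sqrt(-105/4 + 4223/210) = sqrt(-2579/420) = I*sqrt(270795)/210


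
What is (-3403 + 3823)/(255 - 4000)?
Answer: -12/107 ≈ -0.11215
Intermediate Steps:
(-3403 + 3823)/(255 - 4000) = 420/(-3745) = 420*(-1/3745) = -12/107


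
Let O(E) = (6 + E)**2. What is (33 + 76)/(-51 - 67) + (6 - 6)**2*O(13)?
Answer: -109/118 ≈ -0.92373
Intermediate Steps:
(33 + 76)/(-51 - 67) + (6 - 6)**2*O(13) = (33 + 76)/(-51 - 67) + (6 - 6)**2*(6 + 13)**2 = 109/(-118) + 0**2*19**2 = 109*(-1/118) + 0*361 = -109/118 + 0 = -109/118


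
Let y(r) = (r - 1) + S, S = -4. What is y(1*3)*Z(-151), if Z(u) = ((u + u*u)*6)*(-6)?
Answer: 1630800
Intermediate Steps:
y(r) = -5 + r (y(r) = (r - 1) - 4 = (-1 + r) - 4 = -5 + r)
Z(u) = -36*u - 36*u² (Z(u) = ((u + u²)*6)*(-6) = (6*u + 6*u²)*(-6) = -36*u - 36*u²)
y(1*3)*Z(-151) = (-5 + 1*3)*(-36*(-151)*(1 - 151)) = (-5 + 3)*(-36*(-151)*(-150)) = -2*(-815400) = 1630800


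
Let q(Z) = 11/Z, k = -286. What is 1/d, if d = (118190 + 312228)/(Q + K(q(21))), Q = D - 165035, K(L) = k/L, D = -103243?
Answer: -134412/215209 ≈ -0.62457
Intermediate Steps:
K(L) = -286/L
Q = -268278 (Q = -103243 - 165035 = -268278)
d = -215209/134412 (d = (118190 + 312228)/(-268278 - 286/(11/21)) = 430418/(-268278 - 286/(11*(1/21))) = 430418/(-268278 - 286/11/21) = 430418/(-268278 - 286*21/11) = 430418/(-268278 - 546) = 430418/(-268824) = 430418*(-1/268824) = -215209/134412 ≈ -1.6011)
1/d = 1/(-215209/134412) = -134412/215209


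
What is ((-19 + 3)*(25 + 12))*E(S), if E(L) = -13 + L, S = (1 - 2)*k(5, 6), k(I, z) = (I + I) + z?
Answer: 17168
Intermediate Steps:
k(I, z) = z + 2*I (k(I, z) = 2*I + z = z + 2*I)
S = -16 (S = (1 - 2)*(6 + 2*5) = -(6 + 10) = -1*16 = -16)
((-19 + 3)*(25 + 12))*E(S) = ((-19 + 3)*(25 + 12))*(-13 - 16) = -16*37*(-29) = -592*(-29) = 17168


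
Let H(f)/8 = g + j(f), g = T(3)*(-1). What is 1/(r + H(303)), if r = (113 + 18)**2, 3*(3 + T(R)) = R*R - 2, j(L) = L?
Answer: 3/58771 ≈ 5.1046e-5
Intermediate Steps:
T(R) = -11/3 + R**2/3 (T(R) = -3 + (R*R - 2)/3 = -3 + (R**2 - 2)/3 = -3 + (-2 + R**2)/3 = -3 + (-2/3 + R**2/3) = -11/3 + R**2/3)
g = 2/3 (g = (-11/3 + (1/3)*3**2)*(-1) = (-11/3 + (1/3)*9)*(-1) = (-11/3 + 3)*(-1) = -2/3*(-1) = 2/3 ≈ 0.66667)
H(f) = 16/3 + 8*f (H(f) = 8*(2/3 + f) = 16/3 + 8*f)
r = 17161 (r = 131**2 = 17161)
1/(r + H(303)) = 1/(17161 + (16/3 + 8*303)) = 1/(17161 + (16/3 + 2424)) = 1/(17161 + 7288/3) = 1/(58771/3) = 3/58771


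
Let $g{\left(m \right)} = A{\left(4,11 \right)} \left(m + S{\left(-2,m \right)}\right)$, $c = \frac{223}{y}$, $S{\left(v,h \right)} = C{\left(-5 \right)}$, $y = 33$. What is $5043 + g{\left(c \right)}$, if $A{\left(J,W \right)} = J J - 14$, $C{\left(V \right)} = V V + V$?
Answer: $\frac{168185}{33} \approx 5096.5$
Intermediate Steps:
$C{\left(V \right)} = V + V^{2}$ ($C{\left(V \right)} = V^{2} + V = V + V^{2}$)
$S{\left(v,h \right)} = 20$ ($S{\left(v,h \right)} = - 5 \left(1 - 5\right) = \left(-5\right) \left(-4\right) = 20$)
$A{\left(J,W \right)} = -14 + J^{2}$ ($A{\left(J,W \right)} = J^{2} - 14 = -14 + J^{2}$)
$c = \frac{223}{33} \approx 6.7576$
$g{\left(m \right)} = 40 + 2 m$ ($g{\left(m \right)} = \left(-14 + 4^{2}\right) \left(m + 20\right) = \left(-14 + 16\right) \left(20 + m\right) = 2 \left(20 + m\right) = 40 + 2 m$)
$5043 + g{\left(c \right)} = 5043 + \left(40 + 2 \cdot \frac{223}{33}\right) = 5043 + \left(40 + \frac{446}{33}\right) = 5043 + \frac{1766}{33} = \frac{168185}{33}$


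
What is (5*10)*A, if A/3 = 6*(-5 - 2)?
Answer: -6300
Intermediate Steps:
A = -126 (A = 3*(6*(-5 - 2)) = 3*(6*(-7)) = 3*(-42) = -126)
(5*10)*A = (5*10)*(-126) = 50*(-126) = -6300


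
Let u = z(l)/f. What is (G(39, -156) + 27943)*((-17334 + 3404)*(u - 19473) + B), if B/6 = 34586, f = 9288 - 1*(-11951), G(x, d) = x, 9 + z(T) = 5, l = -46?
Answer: 161335119326162428/21239 ≈ 7.5962e+12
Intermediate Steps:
z(T) = -4 (z(T) = -9 + 5 = -4)
f = 21239 (f = 9288 + 11951 = 21239)
B = 207516 (B = 6*34586 = 207516)
u = -4/21239 ≈ -0.00018833
(G(39, -156) + 27943)*((-17334 + 3404)*(u - 19473) + B) = (39 + 27943)*((-17334 + 3404)*(-4/21239 - 19473) + 207516) = 27982*(-13930*(-413587051/21239) + 207516) = 27982*(5761267620430/21239 + 207516) = 27982*(5765675052754/21239) = 161335119326162428/21239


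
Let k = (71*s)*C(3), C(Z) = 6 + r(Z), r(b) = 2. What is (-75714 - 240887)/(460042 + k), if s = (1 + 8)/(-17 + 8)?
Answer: -316601/459474 ≈ -0.68905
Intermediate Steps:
C(Z) = 8 (C(Z) = 6 + 2 = 8)
s = -1 (s = 9/(-9) = 9*(-⅑) = -1)
k = -568 (k = (71*(-1))*8 = -71*8 = -568)
(-75714 - 240887)/(460042 + k) = (-75714 - 240887)/(460042 - 568) = -316601/459474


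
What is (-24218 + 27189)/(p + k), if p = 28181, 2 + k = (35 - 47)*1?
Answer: 2971/28167 ≈ 0.10548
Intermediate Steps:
k = -14 (k = -2 + (35 - 47)*1 = -2 - 12*1 = -2 - 12 = -14)
(-24218 + 27189)/(p + k) = (-24218 + 27189)/(28181 - 14) = 2971/28167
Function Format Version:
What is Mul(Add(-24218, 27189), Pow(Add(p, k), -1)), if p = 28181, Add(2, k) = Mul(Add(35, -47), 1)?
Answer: Rational(2971, 28167) ≈ 0.10548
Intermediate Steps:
k = -14 (k = Add(-2, Mul(Add(35, -47), 1)) = Add(-2, Mul(-12, 1)) = Add(-2, -12) = -14)
Mul(Add(-24218, 27189), Pow(Add(p, k), -1)) = Mul(Add(-24218, 27189), Pow(Add(28181, -14), -1)) = Mul(2971, Pow(28167, -1)) = Mul(2971, Rational(1, 28167)) = Rational(2971, 28167)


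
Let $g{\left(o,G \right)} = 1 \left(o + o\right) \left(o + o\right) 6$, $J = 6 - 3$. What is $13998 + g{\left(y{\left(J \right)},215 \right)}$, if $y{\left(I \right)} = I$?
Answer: $14214$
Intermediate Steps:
$J = 3$
$g{\left(o,G \right)} = 24 o^{2}$ ($g{\left(o,G \right)} = 1 \cdot 2 o 2 o 6 = 1 \cdot 4 o^{2} \cdot 6 = 4 o^{2} \cdot 6 = 24 o^{2}$)
$13998 + g{\left(y{\left(J \right)},215 \right)} = 13998 + 24 \cdot 3^{2} = 13998 + 24 \cdot 9 = 13998 + 216 = 14214$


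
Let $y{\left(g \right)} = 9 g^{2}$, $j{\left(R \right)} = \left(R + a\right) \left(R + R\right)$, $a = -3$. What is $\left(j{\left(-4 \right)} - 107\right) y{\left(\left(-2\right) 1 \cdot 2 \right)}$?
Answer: $-7344$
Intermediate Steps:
$j{\left(R \right)} = 2 R \left(-3 + R\right)$ ($j{\left(R \right)} = \left(R - 3\right) \left(R + R\right) = \left(-3 + R\right) 2 R = 2 R \left(-3 + R\right)$)
$\left(j{\left(-4 \right)} - 107\right) y{\left(\left(-2\right) 1 \cdot 2 \right)} = \left(2 \left(-4\right) \left(-3 - 4\right) - 107\right) 9 \left(\left(-2\right) 1 \cdot 2\right)^{2} = \left(2 \left(-4\right) \left(-7\right) - 107\right) 9 \left(\left(-2\right) 2\right)^{2} = \left(56 - 107\right) 9 \left(-4\right)^{2} = - 51 \cdot 9 \cdot 16 = \left(-51\right) 144 = -7344$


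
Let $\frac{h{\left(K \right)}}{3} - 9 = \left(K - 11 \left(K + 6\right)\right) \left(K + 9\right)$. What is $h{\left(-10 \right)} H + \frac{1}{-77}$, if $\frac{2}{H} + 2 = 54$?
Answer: $- \frac{5801}{2002} \approx -2.8976$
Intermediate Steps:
$H = \frac{1}{26}$ ($H = \frac{2}{-2 + 54} = \frac{2}{52} = 2 \cdot \frac{1}{52} = \frac{1}{26} \approx 0.038462$)
$h{\left(K \right)} = 27 + 3 \left(-66 - 10 K\right) \left(9 + K\right)$ ($h{\left(K \right)} = 27 + 3 \left(K - 11 \left(K + 6\right)\right) \left(K + 9\right) = 27 + 3 \left(K - 11 \left(6 + K\right)\right) \left(9 + K\right) = 27 + 3 \left(K - \left(66 + 11 K\right)\right) \left(9 + K\right) = 27 + 3 \left(-66 - 10 K\right) \left(9 + K\right)$)
$h{\left(-10 \right)} H + \frac{1}{-77} = \left(-1755 - -4680 - 30 \left(-10\right)^{2}\right) \frac{1}{26} + \frac{1}{-77} = \left(-1755 + 4680 - 3000\right) \frac{1}{26} - \frac{1}{77} = \left(-75\right) \frac{1}{26} - \frac{1}{77} = - \frac{75}{26} - \frac{1}{77} = - \frac{5801}{2002}$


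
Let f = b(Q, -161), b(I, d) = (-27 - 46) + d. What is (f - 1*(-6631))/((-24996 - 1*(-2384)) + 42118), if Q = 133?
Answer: 6397/19506 ≈ 0.32795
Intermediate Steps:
b(I, d) = -73 + d
f = -234 (f = -73 - 161 = -234)
(f - 1*(-6631))/((-24996 - 1*(-2384)) + 42118) = (-234 - 1*(-6631))/((-24996 - 1*(-2384)) + 42118) = (-234 + 6631)/((-24996 + 2384) + 42118) = 6397/(-22612 + 42118) = 6397/19506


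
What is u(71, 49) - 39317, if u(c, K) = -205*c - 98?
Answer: -53970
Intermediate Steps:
u(c, K) = -98 - 205*c
u(71, 49) - 39317 = (-98 - 205*71) - 39317 = (-98 - 14555) - 39317 = -14653 - 39317 = -53970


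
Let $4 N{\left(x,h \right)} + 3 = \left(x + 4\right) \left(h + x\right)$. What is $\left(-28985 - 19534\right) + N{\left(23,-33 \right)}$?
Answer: $- \frac{194349}{4} \approx -48587.0$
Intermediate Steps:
$N{\left(x,h \right)} = - \frac{3}{4} + \frac{\left(4 + x\right) \left(h + x\right)}{4}$ ($N{\left(x,h \right)} = - \frac{3}{4} + \frac{\left(x + 4\right) \left(h + x\right)}{4} = - \frac{3}{4} + \frac{\left(4 + x\right) \left(h + x\right)}{4}$)
$\left(-28985 - 19534\right) + N{\left(23,-33 \right)} = \left(-28985 - 19534\right) + \left(- \frac{3}{4} - 33 + 23 + \frac{23^{2}}{4} + \frac{1}{4} \left(-33\right) 23\right) = -48519 - \frac{273}{4} = - \frac{194349}{4}$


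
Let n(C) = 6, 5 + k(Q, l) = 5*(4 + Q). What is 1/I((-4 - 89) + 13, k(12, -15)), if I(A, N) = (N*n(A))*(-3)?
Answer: -1/1350 ≈ -0.00074074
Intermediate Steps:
k(Q, l) = 15 + 5*Q (k(Q, l) = -5 + 5*(4 + Q) = -5 + (20 + 5*Q) = 15 + 5*Q)
I(A, N) = -18*N (I(A, N) = (N*6)*(-3) = (6*N)*(-3) = -18*N)
1/I((-4 - 89) + 13, k(12, -15)) = 1/(-18*(15 + 5*12)) = 1/(-18*(15 + 60)) = 1/(-18*75) = 1/(-1350) = -1/1350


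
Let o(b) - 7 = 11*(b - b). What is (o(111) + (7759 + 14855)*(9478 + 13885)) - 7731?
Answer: 528323158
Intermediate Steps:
o(b) = 7 (o(b) = 7 + 11*(b - b) = 7 + 11*0 = 7 + 0 = 7)
(o(111) + (7759 + 14855)*(9478 + 13885)) - 7731 = (7 + (7759 + 14855)*(9478 + 13885)) - 7731 = (7 + 22614*23363) - 7731 = (7 + 528330882) - 7731 = 528330889 - 7731 = 528323158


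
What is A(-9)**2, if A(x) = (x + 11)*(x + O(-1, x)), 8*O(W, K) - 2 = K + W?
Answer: 400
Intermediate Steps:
O(W, K) = 1/4 + K/8 + W/8 (O(W, K) = 1/4 + (K + W)/8 = 1/4 + (K/8 + W/8) = 1/4 + K/8 + W/8)
A(x) = (11 + x)*(1/8 + 9*x/8) (A(x) = (x + 11)*(x + (1/4 + x/8 + (1/8)*(-1))) = (11 + x)*(x + (1/4 + x/8 - 1/8)) = (11 + x)*(x + (1/8 + x/8)) = (11 + x)*(1/8 + 9*x/8))
A(-9)**2 = (11/8 + (9/8)*(-9)**2 + (25/2)*(-9))**2 = (11/8 + (9/8)*81 - 225/2)**2 = (11/8 + 729/8 - 225/2)**2 = (-20)**2 = 400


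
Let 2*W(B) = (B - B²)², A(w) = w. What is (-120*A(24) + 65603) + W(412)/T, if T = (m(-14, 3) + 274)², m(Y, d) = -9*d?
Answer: 18163330619/61009 ≈ 2.9772e+5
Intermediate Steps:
W(B) = (B - B²)²/2
T = 61009 (T = (-9*3 + 274)² = (-27 + 274)² = 247² = 61009)
(-120*A(24) + 65603) + W(412)/T = (-120*24 + 65603) + ((½)*412²*(-1 + 412)²)/61009 = (-2880 + 65603) + ((½)*169744*411²)*(1/61009) = 62723 + ((½)*169744*168921)*(1/61009) = 62723 + 14336663112*(1/61009) = 62723 + 14336663112/61009 = 18163330619/61009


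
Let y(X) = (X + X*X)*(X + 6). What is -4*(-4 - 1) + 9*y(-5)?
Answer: 200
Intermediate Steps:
y(X) = (6 + X)*(X + X²) (y(X) = (X + X²)*(6 + X) = (6 + X)*(X + X²))
-4*(-4 - 1) + 9*y(-5) = -4*(-4 - 1) + 9*(-5*(6 + (-5)² + 7*(-5))) = -4*(-5) + 9*(-5*(6 + 25 - 35)) = 20 + 9*(-5*(-4)) = 20 + 9*20 = 20 + 180 = 200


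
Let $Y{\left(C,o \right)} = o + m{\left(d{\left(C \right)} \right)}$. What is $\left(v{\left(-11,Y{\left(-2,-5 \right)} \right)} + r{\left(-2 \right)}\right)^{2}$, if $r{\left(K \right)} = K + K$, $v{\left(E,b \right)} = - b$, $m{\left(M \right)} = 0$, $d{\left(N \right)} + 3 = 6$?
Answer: $1$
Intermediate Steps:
$d{\left(N \right)} = 3$ ($d{\left(N \right)} = -3 + 6 = 3$)
$Y{\left(C,o \right)} = o$ ($Y{\left(C,o \right)} = o + 0 = o$)
$r{\left(K \right)} = 2 K$
$\left(v{\left(-11,Y{\left(-2,-5 \right)} \right)} + r{\left(-2 \right)}\right)^{2} = \left(\left(-1\right) \left(-5\right) + 2 \left(-2\right)\right)^{2} = \left(5 - 4\right)^{2} = 1^{2} = 1$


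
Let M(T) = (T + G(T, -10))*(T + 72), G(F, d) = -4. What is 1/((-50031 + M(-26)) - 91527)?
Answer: -1/142938 ≈ -6.9960e-6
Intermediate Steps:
M(T) = (-4 + T)*(72 + T) (M(T) = (T - 4)*(T + 72) = (-4 + T)*(72 + T))
1/((-50031 + M(-26)) - 91527) = 1/((-50031 + (-288 + (-26)**2 + 68*(-26))) - 91527) = 1/((-50031 + (-288 + 676 - 1768)) - 91527) = 1/((-50031 - 1380) - 91527) = 1/(-51411 - 91527) = 1/(-142938) = -1/142938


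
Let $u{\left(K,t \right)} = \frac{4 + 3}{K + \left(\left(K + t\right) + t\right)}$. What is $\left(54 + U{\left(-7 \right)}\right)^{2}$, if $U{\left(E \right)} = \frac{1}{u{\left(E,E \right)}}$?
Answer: $2500$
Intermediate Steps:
$u{\left(K,t \right)} = \frac{7}{2 K + 2 t}$ ($u{\left(K,t \right)} = \frac{7}{K + \left(K + 2 t\right)} = \frac{7}{2 K + 2 t}$)
$U{\left(E \right)} = \frac{4 E}{7}$ ($U{\left(E \right)} = \frac{1}{\frac{7}{2} \frac{1}{E + E}} = \frac{1}{\frac{7}{2} \frac{1}{2 E}} = \frac{1}{\frac{7}{4} \frac{1}{E}} = \frac{4 E}{7}$)
$\left(54 + U{\left(-7 \right)}\right)^{2} = \left(54 + \frac{4}{7} \left(-7\right)\right)^{2} = \left(54 - 4\right)^{2} = 50^{2} = 2500$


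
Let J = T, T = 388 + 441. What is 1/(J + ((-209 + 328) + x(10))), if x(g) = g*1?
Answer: 1/958 ≈ 0.0010438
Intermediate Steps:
x(g) = g
T = 829
J = 829
1/(J + ((-209 + 328) + x(10))) = 1/(829 + ((-209 + 328) + 10)) = 1/(829 + (119 + 10)) = 1/(829 + 129) = 1/958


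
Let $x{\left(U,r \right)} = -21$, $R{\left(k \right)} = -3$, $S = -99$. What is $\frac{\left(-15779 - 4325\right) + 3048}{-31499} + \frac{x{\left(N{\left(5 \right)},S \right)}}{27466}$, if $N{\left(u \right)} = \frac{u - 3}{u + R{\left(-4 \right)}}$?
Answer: $\frac{35984509}{66550118} \approx 0.54071$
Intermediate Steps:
$N{\left(u \right)} = 1$ ($N{\left(u \right)} = \frac{u - 3}{u - 3} = \frac{-3 + u}{-3 + u} = 1$)
$\frac{\left(-15779 - 4325\right) + 3048}{-31499} + \frac{x{\left(N{\left(5 \right)},S \right)}}{27466} = \frac{\left(-15779 - 4325\right) + 3048}{-31499} - \frac{21}{27466} = \left(-20104 + 3048\right) \left(- \frac{1}{31499}\right) - \frac{21}{27466} = \left(-17056\right) \left(- \frac{1}{31499}\right) - \frac{21}{27466} = \frac{1312}{2423} - \frac{21}{27466} = \frac{35984509}{66550118}$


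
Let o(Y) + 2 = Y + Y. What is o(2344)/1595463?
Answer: 1562/531821 ≈ 0.0029371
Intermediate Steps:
o(Y) = -2 + 2*Y (o(Y) = -2 + (Y + Y) = -2 + 2*Y)
o(2344)/1595463 = (-2 + 2*2344)/1595463 = (-2 + 4688)*(1/1595463) = 4686*(1/1595463) = 1562/531821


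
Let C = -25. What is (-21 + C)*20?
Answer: -920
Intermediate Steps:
(-21 + C)*20 = (-21 - 25)*20 = -46*20 = -920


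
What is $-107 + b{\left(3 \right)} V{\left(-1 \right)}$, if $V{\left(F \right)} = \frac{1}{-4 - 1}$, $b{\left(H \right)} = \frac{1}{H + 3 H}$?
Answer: $- \frac{6421}{60} \approx -107.02$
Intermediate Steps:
$b{\left(H \right)} = \frac{1}{4 H}$
$V{\left(F \right)} = - \frac{1}{5}$ ($V{\left(F \right)} = \frac{1}{-5} = - \frac{1}{5}$)
$-107 + b{\left(3 \right)} V{\left(-1 \right)} = -107 + \frac{1}{4 \cdot 3} \left(- \frac{1}{5}\right) = -107 + \frac{1}{4} \cdot \frac{1}{3} \left(- \frac{1}{5}\right) = -107 + \frac{1}{12} \left(- \frac{1}{5}\right) = -107 - \frac{1}{60} = - \frac{6421}{60}$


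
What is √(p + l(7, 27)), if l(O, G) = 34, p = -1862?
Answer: 2*I*√457 ≈ 42.755*I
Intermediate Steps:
√(p + l(7, 27)) = √(-1862 + 34) = √(-1828) = 2*I*√457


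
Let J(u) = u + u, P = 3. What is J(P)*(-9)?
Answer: -54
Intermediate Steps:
J(u) = 2*u
J(P)*(-9) = (2*3)*(-9) = 6*(-9) = -54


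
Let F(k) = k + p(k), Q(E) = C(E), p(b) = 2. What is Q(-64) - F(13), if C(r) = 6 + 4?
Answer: -5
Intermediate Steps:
C(r) = 10
Q(E) = 10
F(k) = 2 + k (F(k) = k + 2 = 2 + k)
Q(-64) - F(13) = 10 - (2 + 13) = 10 - 1*15 = 10 - 15 = -5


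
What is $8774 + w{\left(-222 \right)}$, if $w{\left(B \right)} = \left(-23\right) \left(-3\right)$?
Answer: $8843$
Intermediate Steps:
$w{\left(B \right)} = 69$
$8774 + w{\left(-222 \right)} = 8774 + 69 = 8843$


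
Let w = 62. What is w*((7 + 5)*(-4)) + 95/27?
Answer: -80257/27 ≈ -2972.5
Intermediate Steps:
w*((7 + 5)*(-4)) + 95/27 = 62*((7 + 5)*(-4)) + 95/27 = 62*(12*(-4)) + 95*(1/27) = 62*(-48) + 95/27 = -2976 + 95/27 = -80257/27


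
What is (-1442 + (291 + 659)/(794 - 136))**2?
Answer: 224621967249/108241 ≈ 2.0752e+6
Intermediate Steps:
(-1442 + (291 + 659)/(794 - 136))**2 = (-1442 + 950/658)**2 = (-1442 + 950*(1/658))**2 = (-1442 + 475/329)**2 = (-473943/329)**2 = 224621967249/108241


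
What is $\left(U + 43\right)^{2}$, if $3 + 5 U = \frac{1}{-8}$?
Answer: $\frac{114921}{64} \approx 1795.6$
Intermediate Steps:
$U = - \frac{5}{8}$ ($U = - \frac{3}{5} + \frac{1}{5 \left(-8\right)} = - \frac{3}{5} + \frac{1}{5} \left(- \frac{1}{8}\right) = - \frac{3}{5} - \frac{1}{40} = - \frac{5}{8} \approx -0.625$)
$\left(U + 43\right)^{2} = \left(- \frac{5}{8} + 43\right)^{2} = \left(\frac{339}{8}\right)^{2} = \frac{114921}{64}$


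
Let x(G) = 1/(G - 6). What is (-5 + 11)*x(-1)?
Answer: -6/7 ≈ -0.85714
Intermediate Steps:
x(G) = 1/(-6 + G)
(-5 + 11)*x(-1) = (-5 + 11)/(-6 - 1) = 6/(-7) = 6*(-1/7) = -6/7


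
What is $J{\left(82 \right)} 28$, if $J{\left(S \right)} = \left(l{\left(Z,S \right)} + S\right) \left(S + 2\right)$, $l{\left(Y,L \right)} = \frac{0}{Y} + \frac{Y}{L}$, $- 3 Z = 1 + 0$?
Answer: $\frac{7907032}{41} \approx 1.9285 \cdot 10^{5}$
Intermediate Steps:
$Z = - \frac{1}{3}$ ($Z = - \frac{1 + 0}{3} = \left(- \frac{1}{3}\right) 1 = - \frac{1}{3} \approx -0.33333$)
$l{\left(Y,L \right)} = \frac{Y}{L}$ ($l{\left(Y,L \right)} = 0 + \frac{Y}{L} = \frac{Y}{L}$)
$J{\left(S \right)} = \left(2 + S\right) \left(S - \frac{1}{3 S}\right)$ ($J{\left(S \right)} = \left(- \frac{1}{3 S} + S\right) \left(S + 2\right) = \left(S - \frac{1}{3 S}\right) \left(2 + S\right) = \left(2 + S\right) \left(S - \frac{1}{3 S}\right)$)
$J{\left(82 \right)} 28 = \left(- \frac{1}{3} + 82^{2} + 2 \cdot 82 - \frac{2}{3 \cdot 82}\right) 28 = \left(- \frac{1}{3} + 6724 + 164 - \frac{1}{123}\right) 28 = \frac{282394}{41} \cdot 28 = \frac{7907032}{41}$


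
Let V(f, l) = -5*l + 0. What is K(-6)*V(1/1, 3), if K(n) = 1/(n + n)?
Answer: 5/4 ≈ 1.2500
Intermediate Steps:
K(n) = 1/(2*n)
V(f, l) = -5*l
K(-6)*V(1/1, 3) = ((½)/(-6))*(-5*3) = ((½)*(-⅙))*(-15) = -1/12*(-15) = 5/4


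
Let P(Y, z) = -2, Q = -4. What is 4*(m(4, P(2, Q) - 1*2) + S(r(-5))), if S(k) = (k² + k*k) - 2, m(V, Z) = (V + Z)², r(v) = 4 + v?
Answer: 0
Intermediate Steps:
S(k) = -2 + 2*k² (S(k) = (k² + k²) - 2 = 2*k² - 2 = -2 + 2*k²)
4*(m(4, P(2, Q) - 1*2) + S(r(-5))) = 4*((4 + (-2 - 1*2))² + (-2 + 2*(4 - 5)²)) = 4*((4 + (-2 - 2))² + (-2 + 2*(-1)²)) = 4*((4 - 4)² + (-2 + 2*1)) = 4*(0² + (-2 + 2)) = 4*(0 + 0) = 4*0 = 0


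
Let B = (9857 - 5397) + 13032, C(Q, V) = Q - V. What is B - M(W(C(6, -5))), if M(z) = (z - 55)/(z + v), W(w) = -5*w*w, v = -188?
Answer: 13870496/793 ≈ 17491.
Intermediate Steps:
W(w) = -5*w²
B = 17492 (B = 4460 + 13032 = 17492)
M(z) = (-55 + z)/(-188 + z) (M(z) = (z - 55)/(z - 188) = (-55 + z)/(-188 + z))
B - M(W(C(6, -5))) = 17492 - (-55 - 5*(6 - 1*(-5))²)/(-188 - 5*(6 - 1*(-5))²) = 17492 - (-55 - 5*(6 + 5)²)/(-188 - 5*(6 + 5)²) = 17492 - (-55 - 5*11²)/(-188 - 5*11²) = 17492 - (-55 - 5*121)/(-188 - 5*121) = 17492 - (-55 - 605)/(-188 - 605) = 17492 - (-660)/(-793) = 17492 - (-1)*(-660)/793 = 17492 - 1*660/793 = 17492 - 660/793 = 13870496/793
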